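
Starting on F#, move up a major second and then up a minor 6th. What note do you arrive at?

A major second up from F# is G# (letter G, 2 semitones up).
A minor sixth up from G# is E (letter E, 8 semitones up).

E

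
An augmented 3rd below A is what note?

A down a major third is F, so the target letter is F.
From A, an augmented third is 5 semitones down: Fb.

Fb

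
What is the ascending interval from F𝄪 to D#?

The letter names run F→D, a span of 5 letter steps, so the interval is some kind of sixth.
F## to D# is 8 semitones. A major sixth is 9, so 8 makes it minor.

minor sixth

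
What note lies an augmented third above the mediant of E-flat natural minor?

B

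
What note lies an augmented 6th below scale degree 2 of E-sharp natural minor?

A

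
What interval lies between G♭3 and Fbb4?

diminished seventh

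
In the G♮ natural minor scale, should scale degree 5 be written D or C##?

Each scale degree takes a distinct letter name. Degree 5 of a scale on G must use the letter D.
D and C## are enharmonically the same pitch, but only D uses the letter D, so it is the correct spelling here.

D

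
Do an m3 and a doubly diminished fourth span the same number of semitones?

Yes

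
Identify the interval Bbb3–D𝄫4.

Counting letters B–C–D gives a third.
Bbb→Dbb = 3 semitones, 1 narrower than the major third (4), so minor.

minor third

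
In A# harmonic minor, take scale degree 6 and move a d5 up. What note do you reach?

C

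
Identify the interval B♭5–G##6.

doubly augmented sixth

The letter names run B→G, a span of 5 letter steps, so the interval is some kind of sixth.
Bb to G## is 11 semitones. A major sixth is 9, so 11 makes it doubly augmented.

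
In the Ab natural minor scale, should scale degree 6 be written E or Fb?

Each scale degree takes a distinct letter name. Degree 6 of a scale on A must use the letter F.
Fb and E are enharmonically the same pitch, but only Fb uses the letter F, so it is the correct spelling here.

Fb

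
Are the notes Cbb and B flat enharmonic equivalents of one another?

Yes

Cbb is pitch class 10; Bb is pitch class 10.
All spellings map to pitch class 10, so they are enharmonically equivalent.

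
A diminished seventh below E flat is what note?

F#

A seventh below E lands on the letter F.
A diminished seventh spans 9 semitones, so Eb moves to pitch class 6. On the letter F that is F#.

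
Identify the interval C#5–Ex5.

augmented third

The letter names run C→E, a span of 2 letter steps, so the interval is some kind of third.
C# to E## is 5 semitones. A major third is 4, so 5 makes it augmented.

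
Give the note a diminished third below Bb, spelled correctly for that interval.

B down a major third is G, so the target letter is G.
From Bb, a diminished third is 2 semitones down: G#.

G#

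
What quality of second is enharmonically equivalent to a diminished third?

A diminished third spans 2 semitones.
A second spanning 2 semitones is major (the major second is 2).

major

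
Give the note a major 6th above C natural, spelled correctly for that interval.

A

A sixth above C lands on the letter A.
A major sixth spans 9 semitones, so C moves to pitch class 9. On the letter A that is A.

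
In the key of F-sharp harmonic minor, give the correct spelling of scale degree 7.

E#

Degree 7 takes the letter 6 steps above F, which is E.
In harmonic minor, degree 7 sits 11 semitones above the tonic. F# + 11 semitones is pitch class 5, spelled on E as E#.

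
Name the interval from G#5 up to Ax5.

augmented second

Counting letters G–A gives a second.
G#→A## = 3 semitones, 1 wider than the major second (2), so augmented.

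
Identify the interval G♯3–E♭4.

diminished sixth

Counting letters G–A–B–C–D–E gives a sixth.
G#→Eb = 7 semitones, 2 narrower than the major sixth (9), so diminished.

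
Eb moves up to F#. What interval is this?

Counting letters E–F gives a second.
Eb→F# = 3 semitones, 1 wider than the major second (2), so augmented.

augmented second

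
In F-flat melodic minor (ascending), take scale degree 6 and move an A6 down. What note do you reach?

Fbb

Scale degree 6 of Fb melodic minor (ascending) is Db.
An augmented sixth (10 semitones) below Db lands on the letter F, giving Fbb.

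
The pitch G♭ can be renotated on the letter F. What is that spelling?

Gb is pitch class 6. The letter F alone is pitch class 5.
To reach pitch class 6 from F requires an offset of +1 semitone, i.e. sharp: F#.

F#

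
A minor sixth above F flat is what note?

F up a major sixth is D, so the target letter is D.
From Fb, a minor sixth is 8 semitones up: Dbb.

Dbb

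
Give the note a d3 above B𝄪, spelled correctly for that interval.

B up a major third is D#, so the target letter is D.
From B##, a diminished third is 2 semitones up: D#.

D#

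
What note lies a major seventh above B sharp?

A##

A seventh above B lands on the letter A.
A major seventh spans 11 semitones, so B# moves to pitch class 11. On the letter A that is A##.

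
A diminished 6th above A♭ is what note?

Fbb

A sixth above A lands on the letter F.
A diminished sixth spans 7 semitones, so Ab moves to pitch class 3. On the letter F that is Fbb.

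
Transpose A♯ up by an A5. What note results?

E##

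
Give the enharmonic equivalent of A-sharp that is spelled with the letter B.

Bb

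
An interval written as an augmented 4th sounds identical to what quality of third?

An augmented fourth spans 6 semitones.
A third spanning 6 semitones is doubly augmented (the major third is 4).

doubly augmented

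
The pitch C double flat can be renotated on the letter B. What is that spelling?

Plain B sits 1 semitone above Cbb, so on the letter B the same pitch needs a flat: Bb.

Bb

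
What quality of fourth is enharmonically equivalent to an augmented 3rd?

perfect

An augmented third spans 5 semitones.
A fourth spanning 5 semitones is perfect (the perfect fourth is 5).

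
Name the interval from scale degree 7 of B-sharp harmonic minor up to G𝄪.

minor seventh

Scale degree 7 of B# harmonic minor is A##.
A## up to G##: letters A→G make it a seventh; 10 semitones makes it minor.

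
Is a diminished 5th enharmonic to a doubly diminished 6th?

Yes

A diminished fifth spans 6 semitones; a doubly diminished sixth spans 6.
They are enharmonically equivalent.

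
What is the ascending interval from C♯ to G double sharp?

The letter names run C→G, a span of 4 letter steps, so the interval is some kind of fifth.
C# to G## is 8 semitones. A perfect fifth is 7, so 8 makes it augmented.

augmented fifth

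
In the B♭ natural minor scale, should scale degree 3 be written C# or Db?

Each scale degree takes a distinct letter name. Degree 3 of a scale on B must use the letter D.
Db and C# are enharmonically the same pitch, but only Db uses the letter D, so it is the correct spelling here.

Db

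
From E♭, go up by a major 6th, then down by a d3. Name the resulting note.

A major sixth up from Eb is C (letter C, 9 semitones up).
A diminished third down from C is A# (letter A, 2 semitones down).

A#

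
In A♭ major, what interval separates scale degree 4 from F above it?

major third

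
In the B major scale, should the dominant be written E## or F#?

Each scale degree takes a distinct letter name. Degree 5 of a scale on B must use the letter F.
F# and E## are enharmonically the same pitch, but only F# uses the letter F, so it is the correct spelling here.

F#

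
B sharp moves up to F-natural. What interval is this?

doubly diminished fifth

Counting letters B–C–D–E–F gives a fifth.
B#→F = 5 semitones, 2 narrower than the perfect fifth (7), so doubly diminished.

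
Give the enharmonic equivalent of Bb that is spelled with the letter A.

Bb is pitch class 10. The letter A alone is pitch class 9.
To reach pitch class 10 from A requires an offset of +1 semitone, i.e. sharp: A#.

A#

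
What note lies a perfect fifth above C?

A fifth above C lands on the letter G.
A perfect fifth spans 7 semitones, so C moves to pitch class 7. On the letter G that is G.

G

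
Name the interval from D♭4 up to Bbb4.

The letter names run D→B, a span of 5 letter steps, so the interval is some kind of sixth.
Db to Bbb is 8 semitones. A major sixth is 9, so 8 makes it minor.

minor sixth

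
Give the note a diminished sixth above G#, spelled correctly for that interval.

A sixth above G lands on the letter E.
A diminished sixth spans 7 semitones, so G# moves to pitch class 3. On the letter E that is Eb.

Eb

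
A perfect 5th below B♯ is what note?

E#

B down a perfect fifth is E, so the target letter is E.
From B#, a perfect fifth is 7 semitones down: E#.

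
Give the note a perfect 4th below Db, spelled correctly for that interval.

A fourth below D lands on the letter A.
A perfect fourth spans 5 semitones, so Db moves to pitch class 8. On the letter A that is Ab.

Ab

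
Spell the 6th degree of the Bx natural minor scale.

Degree 6 takes the letter 5 steps above B, which is G.
In natural minor, degree 6 sits 8 semitones above the tonic. B## + 8 semitones is pitch class 9, spelled on G as G##.

G##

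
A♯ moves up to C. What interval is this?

The letter names run A→C, a span of 2 letter steps, so the interval is some kind of third.
A# to C is 2 semitones. A major third is 4, so 2 makes it diminished.

diminished third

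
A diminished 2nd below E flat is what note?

D#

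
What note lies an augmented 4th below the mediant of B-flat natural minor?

The mediant of Bb natural minor is Db.
An augmented fourth (6 semitones) below Db lands on the letter A, giving Abb.

Abb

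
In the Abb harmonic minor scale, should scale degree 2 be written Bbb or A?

Bbb

Each scale degree takes a distinct letter name. Degree 2 of a scale on A must use the letter B.
Bbb and A are enharmonically the same pitch, but only Bbb uses the letter B, so it is the correct spelling here.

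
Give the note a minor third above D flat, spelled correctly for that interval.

Fb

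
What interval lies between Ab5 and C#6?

augmented third

Counting letters A–B–C gives a third.
Ab→C# = 5 semitones, 1 wider than the major third (4), so augmented.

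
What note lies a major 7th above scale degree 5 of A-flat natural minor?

D

Scale degree 5 of Ab natural minor is Eb.
A major seventh (11 semitones) above Eb lands on the letter D, giving D.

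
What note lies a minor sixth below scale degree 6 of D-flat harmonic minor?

Scale degree 6 of Db harmonic minor is Bbb.
A minor sixth (8 semitones) below Bbb lands on the letter D, giving Db.

Db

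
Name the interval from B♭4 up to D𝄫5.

diminished third

Counting letters B–C–D gives a third.
Bb→Dbb = 2 semitones, 2 narrower than the major third (4), so diminished.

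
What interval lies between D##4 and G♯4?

Counting letters D–E–F–G gives a fourth.
D##→G# = 4 semitones, 1 narrower than the perfect fourth (5), so diminished.

diminished fourth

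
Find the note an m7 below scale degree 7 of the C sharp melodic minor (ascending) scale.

Scale degree 7 of C# melodic minor (ascending) is B#.
A minor seventh (10 semitones) below B# lands on the letter C, giving C##.

C##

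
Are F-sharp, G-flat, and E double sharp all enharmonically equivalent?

F# = pitch class 6 and Gb = pitch class 6 and E## = pitch class 6 — the same pitch class, so they are enharmonic equivalents.

Yes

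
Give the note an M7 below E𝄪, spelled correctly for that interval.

E down a major seventh is F, so the target letter is F.
From E##, a major seventh is 11 semitones down: F##.

F##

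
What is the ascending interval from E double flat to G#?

doubly augmented third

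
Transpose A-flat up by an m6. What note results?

Fb

A sixth above A lands on the letter F.
A minor sixth spans 8 semitones, so Ab moves to pitch class 4. On the letter F that is Fb.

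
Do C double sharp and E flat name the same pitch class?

No

Two spellings are enharmonically equivalent only if they share a pitch class.
Here C## → 2, Eb → 3; 2 ≠ 3, so they are not.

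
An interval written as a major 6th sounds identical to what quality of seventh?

diminished

A major sixth spans 9 semitones.
A seventh spanning 9 semitones is diminished (the major seventh is 11).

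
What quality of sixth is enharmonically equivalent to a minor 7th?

augmented

A minor seventh spans 10 semitones.
A sixth spanning 10 semitones is augmented (the major sixth is 9).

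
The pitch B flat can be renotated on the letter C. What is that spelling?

Plain C sits 2 semitones above Bb, so on the letter C the same pitch needs a double flat: Cbb.

Cbb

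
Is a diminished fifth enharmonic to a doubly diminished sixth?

Yes

A diminished fifth spans 6 semitones; a doubly diminished sixth spans 6.
They are enharmonically equivalent.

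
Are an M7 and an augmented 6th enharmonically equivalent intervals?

A major seventh spans 11 semitones; an augmented sixth spans 10.
The spans differ, so they are not enharmonic equivalents.

No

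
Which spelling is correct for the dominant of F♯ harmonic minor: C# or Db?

C#

Each scale degree takes a distinct letter name. Degree 5 of a scale on F must use the letter C.
C# and Db are enharmonically the same pitch, but only C# uses the letter C, so it is the correct spelling here.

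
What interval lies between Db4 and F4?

major third

The letter names run D→F, a span of 2 letter steps, so the interval is some kind of third.
Db to F is 4 semitones. A major third is 4, so 4 makes it major.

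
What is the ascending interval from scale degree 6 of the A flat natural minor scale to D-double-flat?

minor sixth

Scale degree 6 of Ab natural minor is Fb.
Fb up to Dbb: letters F→D make it a sixth; 8 semitones makes it minor.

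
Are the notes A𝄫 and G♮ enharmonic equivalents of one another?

Abb = pitch class 7 and G = pitch class 7 — the same pitch class, so they are enharmonic equivalents.

Yes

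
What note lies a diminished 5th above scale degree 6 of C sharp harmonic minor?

Scale degree 6 of C# harmonic minor is A.
A diminished fifth (6 semitones) above A lands on the letter E, giving Eb.

Eb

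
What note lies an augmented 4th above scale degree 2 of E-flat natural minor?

B

Scale degree 2 of Eb natural minor is F.
An augmented fourth (6 semitones) above F lands on the letter B, giving B.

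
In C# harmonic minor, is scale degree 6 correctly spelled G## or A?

A

Each scale degree takes a distinct letter name. Degree 6 of a scale on C must use the letter A.
A and G## are enharmonically the same pitch, but only A uses the letter A, so it is the correct spelling here.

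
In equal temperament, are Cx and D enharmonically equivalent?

Yes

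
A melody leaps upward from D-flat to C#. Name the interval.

augmented seventh

The letter names run D→C, a span of 6 letter steps, so the interval is some kind of seventh.
Db to C# is 12 semitones. A major seventh is 11, so 12 makes it augmented.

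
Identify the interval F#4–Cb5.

doubly diminished fifth

Counting letters F–G–A–B–C gives a fifth.
F#→Cb = 5 semitones, 2 narrower than the perfect fifth (7), so doubly diminished.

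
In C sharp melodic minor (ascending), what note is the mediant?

E

The C# melodic minor (ascending) scale runs C# D# E F# G# A# B#.
Degree 3 is E.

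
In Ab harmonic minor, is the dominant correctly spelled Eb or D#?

Each scale degree takes a distinct letter name. Degree 5 of a scale on A must use the letter E.
Eb and D# are enharmonically the same pitch, but only Eb uses the letter E, so it is the correct spelling here.

Eb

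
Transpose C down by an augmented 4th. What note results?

Gb

A fourth below C lands on the letter G.
An augmented fourth spans 6 semitones, so C moves to pitch class 6. On the letter G that is Gb.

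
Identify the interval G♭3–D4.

augmented fifth

The letter names run G→D, a span of 4 letter steps, so the interval is some kind of fifth.
Gb to D is 8 semitones. A perfect fifth is 7, so 8 makes it augmented.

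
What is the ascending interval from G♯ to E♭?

The letter names run G→E, a span of 5 letter steps, so the interval is some kind of sixth.
G# to Eb is 7 semitones. A major sixth is 9, so 7 makes it diminished.

diminished sixth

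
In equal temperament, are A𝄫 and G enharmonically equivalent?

Abb = pitch class 7 and G = pitch class 7 — the same pitch class, so they are enharmonic equivalents.

Yes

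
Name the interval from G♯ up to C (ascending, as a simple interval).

diminished fourth

Counting letters G–A–B–C gives a fourth.
G#→C = 4 semitones, 1 narrower than the perfect fourth (5), so diminished.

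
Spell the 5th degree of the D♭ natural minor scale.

Ab

The Db natural minor scale runs Db Eb Fb Gb Ab Bbb Cb.
Degree 5 is Ab.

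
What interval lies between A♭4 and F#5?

augmented sixth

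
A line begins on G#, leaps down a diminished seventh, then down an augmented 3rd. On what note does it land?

F#

A diminished seventh down from G# is A## (letter A, 9 semitones down).
An augmented third down from A## is F# (letter F, 5 semitones down).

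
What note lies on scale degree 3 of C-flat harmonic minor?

The Cb harmonic minor scale runs Cb Db Ebb Fb Gb Abb Bb.
Degree 3 is Ebb.

Ebb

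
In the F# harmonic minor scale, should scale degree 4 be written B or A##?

Each scale degree takes a distinct letter name. Degree 4 of a scale on F must use the letter B.
B and A## are enharmonically the same pitch, but only B uses the letter B, so it is the correct spelling here.

B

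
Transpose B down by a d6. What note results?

D##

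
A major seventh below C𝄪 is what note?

C down a major seventh is Db, so the target letter is D.
From C##, a major seventh is 11 semitones down: D#.

D#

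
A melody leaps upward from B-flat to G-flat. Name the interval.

minor sixth

The letter names run B→G, a span of 5 letter steps, so the interval is some kind of sixth.
Bb to Gb is 8 semitones. A major sixth is 9, so 8 makes it minor.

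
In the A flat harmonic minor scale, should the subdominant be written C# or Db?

Each scale degree takes a distinct letter name. Degree 4 of a scale on A must use the letter D.
Db and C# are enharmonically the same pitch, but only Db uses the letter D, so it is the correct spelling here.

Db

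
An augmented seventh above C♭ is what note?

B

C up a major seventh is B, so the target letter is B.
From Cb, an augmented seventh is 12 semitones up: B.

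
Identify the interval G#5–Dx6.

Counting letters G–A–B–C–D gives a fifth.
G#→D## = 8 semitones, 1 wider than the perfect fifth (7), so augmented.

augmented fifth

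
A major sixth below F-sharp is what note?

A sixth below F lands on the letter A.
A major sixth spans 9 semitones, so F# moves to pitch class 9. On the letter A that is A.

A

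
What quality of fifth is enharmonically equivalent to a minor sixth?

A minor sixth spans 8 semitones.
A fifth spanning 8 semitones is augmented (the perfect fifth is 7).

augmented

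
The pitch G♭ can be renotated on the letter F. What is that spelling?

F#

Plain F sits 1 semitone below Gb, so on the letter F the same pitch needs a sharp: F#.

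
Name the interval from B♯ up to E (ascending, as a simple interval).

diminished fourth

Counting letters B–C–D–E gives a fourth.
B#→E = 4 semitones, 1 narrower than the perfect fourth (5), so diminished.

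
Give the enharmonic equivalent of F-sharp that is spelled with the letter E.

F# is pitch class 6. The letter E alone is pitch class 4.
To reach pitch class 6 from E requires an offset of +2 semitones, i.e. double sharp: E##.

E##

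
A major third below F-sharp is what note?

A third below F lands on the letter D.
A major third spans 4 semitones, so F# moves to pitch class 2. On the letter D that is D.

D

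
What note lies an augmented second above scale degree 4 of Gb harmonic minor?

D

Scale degree 4 of Gb harmonic minor is Cb.
An augmented second (3 semitones) above Cb lands on the letter D, giving D.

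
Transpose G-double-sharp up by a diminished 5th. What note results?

D#

G up a perfect fifth is D, so the target letter is D.
From G##, a diminished fifth is 6 semitones up: D#.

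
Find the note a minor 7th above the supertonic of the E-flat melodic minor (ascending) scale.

Eb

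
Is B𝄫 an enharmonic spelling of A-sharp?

No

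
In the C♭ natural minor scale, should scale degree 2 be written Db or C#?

Db

Each scale degree takes a distinct letter name. Degree 2 of a scale on C must use the letter D.
Db and C# are enharmonically the same pitch, but only Db uses the letter D, so it is the correct spelling here.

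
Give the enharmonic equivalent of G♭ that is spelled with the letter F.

F#

Gb is pitch class 6. The letter F alone is pitch class 5.
To reach pitch class 6 from F requires an offset of +1 semitone, i.e. sharp: F#.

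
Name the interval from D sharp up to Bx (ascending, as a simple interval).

augmented sixth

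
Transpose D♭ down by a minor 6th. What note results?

F

A sixth below D lands on the letter F.
A minor sixth spans 8 semitones, so Db moves to pitch class 5. On the letter F that is F.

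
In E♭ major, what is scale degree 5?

Degree 5 takes the letter 4 steps above E, which is B.
In major, degree 5 sits 7 semitones above the tonic. Eb + 7 semitones is pitch class 10, spelled on B as Bb.

Bb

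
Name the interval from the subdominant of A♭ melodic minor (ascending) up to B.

The subdominant of Ab melodic minor (ascending) is Db.
Db up to B: letters D→B make it a sixth; 10 semitones makes it augmented.

augmented sixth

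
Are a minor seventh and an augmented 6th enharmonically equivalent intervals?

A minor seventh spans 10 semitones; an augmented sixth spans 10.
They are enharmonically equivalent.

Yes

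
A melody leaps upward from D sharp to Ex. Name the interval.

The letter names run D→E, a span of 1 letter step, so the interval is some kind of second.
D# to E## is 3 semitones. A major second is 2, so 3 makes it augmented.

augmented second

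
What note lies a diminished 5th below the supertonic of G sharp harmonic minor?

D##

The supertonic of G# harmonic minor is A#.
A diminished fifth (6 semitones) below A# lands on the letter D, giving D##.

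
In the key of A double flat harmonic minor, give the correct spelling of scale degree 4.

The Abb harmonic minor scale runs Abb Bbb Cbb Dbb Ebb Fbb Gb.
Degree 4 is Dbb.

Dbb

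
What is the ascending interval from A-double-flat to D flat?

augmented fourth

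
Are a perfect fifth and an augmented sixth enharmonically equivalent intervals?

A perfect fifth spans 7 semitones; an augmented sixth spans 10.
The spans differ, so they are not enharmonic equivalents.

No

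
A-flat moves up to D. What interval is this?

Counting letters A–B–C–D gives a fourth.
Ab→D = 6 semitones, 1 wider than the perfect fourth (5), so augmented.

augmented fourth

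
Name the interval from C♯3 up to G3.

Counting letters C–D–E–F–G gives a fifth.
C#→G = 6 semitones, 1 narrower than the perfect fifth (7), so diminished.

diminished fifth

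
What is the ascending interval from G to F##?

augmented seventh

The letter names run G→F, a span of 6 letter steps, so the interval is some kind of seventh.
G to F## is 12 semitones. A major seventh is 11, so 12 makes it augmented.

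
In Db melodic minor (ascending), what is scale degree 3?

The Db melodic minor (ascending) scale runs Db Eb Fb Gb Ab Bb C.
Degree 3 is Fb.

Fb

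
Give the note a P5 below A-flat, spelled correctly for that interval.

Db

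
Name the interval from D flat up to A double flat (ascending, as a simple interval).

diminished fifth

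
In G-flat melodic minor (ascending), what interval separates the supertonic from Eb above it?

The supertonic of Gb melodic minor (ascending) is Ab.
Ab up to Eb: letters A→E make it a fifth; 7 semitones makes it perfect.

perfect fifth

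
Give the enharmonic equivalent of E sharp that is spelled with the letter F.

F

Plain F sits at the same pitch as E#, so on the letter F the same pitch needs a natural: F.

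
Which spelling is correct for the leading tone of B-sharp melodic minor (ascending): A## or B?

Each scale degree takes a distinct letter name. Degree 7 of a scale on B must use the letter A.
A## and B are enharmonically the same pitch, but only A## uses the letter A, so it is the correct spelling here.

A##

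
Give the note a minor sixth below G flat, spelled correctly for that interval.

G down a major sixth is Bb, so the target letter is B.
From Gb, a minor sixth is 8 semitones down: Bb.

Bb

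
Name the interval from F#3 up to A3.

minor third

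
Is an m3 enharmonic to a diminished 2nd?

No

A minor third spans 3 semitones; a diminished second spans 0.
The spans differ, so they are not enharmonic equivalents.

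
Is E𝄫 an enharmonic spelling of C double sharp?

Yes

Ebb = pitch class 2 and C## = pitch class 2 — the same pitch class, so they are enharmonic equivalents.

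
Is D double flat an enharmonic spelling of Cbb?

Two spellings are enharmonically equivalent only if they share a pitch class.
Here Dbb → 0, Cbb → 10; 0 ≠ 10, so they are not.

No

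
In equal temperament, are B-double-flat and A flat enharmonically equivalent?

No

Two spellings are enharmonically equivalent only if they share a pitch class.
Here Bbb → 9, Ab → 8; 8 ≠ 9, so they are not.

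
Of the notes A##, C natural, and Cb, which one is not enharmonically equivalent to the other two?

In 12-tone equal temperament, enharmonic equivalents share a pitch class. A## is pitch class 11; C is pitch class 0; Cb is pitch class 11.
A## and Cb share pitch class 11, while C is pitch class 0.

C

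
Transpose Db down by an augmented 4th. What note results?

Abb

D down a perfect fourth is A, so the target letter is A.
From Db, an augmented fourth is 6 semitones down: Abb.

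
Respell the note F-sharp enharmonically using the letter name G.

F# is pitch class 6. The letter G alone is pitch class 7.
To reach pitch class 6 from G requires an offset of -1 semitone, i.e. flat: Gb.

Gb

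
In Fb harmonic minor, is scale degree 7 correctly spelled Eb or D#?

Eb

Each scale degree takes a distinct letter name. Degree 7 of a scale on F must use the letter E.
Eb and D# are enharmonically the same pitch, but only Eb uses the letter E, so it is the correct spelling here.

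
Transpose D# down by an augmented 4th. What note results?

D down a perfect fourth is A, so the target letter is A.
From D#, an augmented fourth is 6 semitones down: A.

A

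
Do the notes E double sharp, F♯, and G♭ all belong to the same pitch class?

E## = pitch class 6 and F# = pitch class 6 and Gb = pitch class 6 — the same pitch class, so they are enharmonic equivalents.

Yes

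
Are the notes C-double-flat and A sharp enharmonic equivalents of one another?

Cbb = pitch class 10 and A# = pitch class 10 — the same pitch class, so they are enharmonic equivalents.

Yes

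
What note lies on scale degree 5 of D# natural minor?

Degree 5 takes the letter 4 steps above D, which is A.
In natural minor, degree 5 sits 7 semitones above the tonic. D# + 7 semitones is pitch class 10, spelled on A as A#.

A#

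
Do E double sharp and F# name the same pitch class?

E## = pitch class 6 and F# = pitch class 6 — the same pitch class, so they are enharmonic equivalents.

Yes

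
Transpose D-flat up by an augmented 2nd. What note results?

D up a major second is E, so the target letter is E.
From Db, an augmented second is 3 semitones up: E.

E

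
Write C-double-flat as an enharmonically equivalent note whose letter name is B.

Bb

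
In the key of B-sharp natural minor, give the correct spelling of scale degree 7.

The B# natural minor scale runs B# C## D# E# F## G# A#.
Degree 7 is A#.

A#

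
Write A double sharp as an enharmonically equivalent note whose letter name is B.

A## is pitch class 11. The letter B alone is pitch class 11.
Pitch class 11 on B needs no accidental: B.

B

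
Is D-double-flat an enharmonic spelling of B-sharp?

Dbb is pitch class 0; B# is pitch class 0.
All spellings map to pitch class 0, so they are enharmonically equivalent.

Yes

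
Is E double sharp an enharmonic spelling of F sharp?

Yes

E## is pitch class 6; F# is pitch class 6.
All spellings map to pitch class 6, so they are enharmonically equivalent.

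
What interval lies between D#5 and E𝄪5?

augmented second

Counting letters D–E gives a second.
D#→E## = 3 semitones, 1 wider than the major second (2), so augmented.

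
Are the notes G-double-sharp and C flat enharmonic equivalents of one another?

No

G## is pitch class 9; Cb is pitch class 11.
The pitch classes differ (9 vs. 11), so they are not enharmonic equivalents.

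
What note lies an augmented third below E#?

C

E down a major third is C, so the target letter is C.
From E#, an augmented third is 5 semitones down: C.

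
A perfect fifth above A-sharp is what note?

A fifth above A lands on the letter E.
A perfect fifth spans 7 semitones, so A# moves to pitch class 5. On the letter E that is E#.

E#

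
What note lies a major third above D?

F#

A third above D lands on the letter F.
A major third spans 4 semitones, so D moves to pitch class 6. On the letter F that is F#.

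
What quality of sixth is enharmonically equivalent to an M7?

A major seventh spans 11 semitones.
A sixth spanning 11 semitones is doubly augmented (the major sixth is 9).

doubly augmented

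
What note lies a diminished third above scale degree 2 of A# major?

D

Scale degree 2 of A# major is B#.
A diminished third (2 semitones) above B# lands on the letter D, giving D.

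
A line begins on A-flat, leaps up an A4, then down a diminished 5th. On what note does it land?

G#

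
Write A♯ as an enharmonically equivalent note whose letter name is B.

Plain B sits 1 semitone above A#, so on the letter B the same pitch needs a flat: Bb.

Bb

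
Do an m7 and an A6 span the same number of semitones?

A minor seventh spans 10 semitones; an augmented sixth spans 10.
They are enharmonically equivalent.

Yes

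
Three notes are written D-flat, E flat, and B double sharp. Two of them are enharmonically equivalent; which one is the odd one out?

Eb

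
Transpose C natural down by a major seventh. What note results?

Db

C down a major seventh is Db, so the target letter is D.
From C, a major seventh is 11 semitones down: Db.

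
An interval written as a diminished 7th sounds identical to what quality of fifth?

A diminished seventh spans 9 semitones.
A fifth spanning 9 semitones is doubly augmented (the perfect fifth is 7).

doubly augmented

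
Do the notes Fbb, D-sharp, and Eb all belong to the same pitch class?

Fbb is pitch class 3; D# is pitch class 3; Eb is pitch class 3.
All spellings map to pitch class 3, so they are enharmonically equivalent.

Yes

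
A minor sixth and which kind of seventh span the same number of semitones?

doubly diminished

A minor sixth spans 8 semitones.
A seventh spanning 8 semitones is doubly diminished (the major seventh is 11).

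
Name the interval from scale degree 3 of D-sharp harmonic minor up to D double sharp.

augmented sixth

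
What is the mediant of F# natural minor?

A

Degree 3 takes the letter 2 steps above F, which is A.
In natural minor, degree 3 sits 3 semitones above the tonic. F# + 3 semitones is pitch class 9, spelled on A as A.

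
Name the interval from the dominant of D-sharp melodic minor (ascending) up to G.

The dominant of D# melodic minor (ascending) is A#.
A# up to G: letters A→G make it a seventh; 9 semitones makes it diminished.

diminished seventh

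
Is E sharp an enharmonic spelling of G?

E# is pitch class 5; G is pitch class 7.
The pitch classes differ (5 vs. 7), so they are not enharmonic equivalents.

No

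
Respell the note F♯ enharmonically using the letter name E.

E##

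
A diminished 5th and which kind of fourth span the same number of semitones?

augmented

A diminished fifth spans 6 semitones.
A fourth spanning 6 semitones is augmented (the perfect fourth is 5).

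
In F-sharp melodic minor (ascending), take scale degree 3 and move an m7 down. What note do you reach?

B

Scale degree 3 of F# melodic minor (ascending) is A.
A minor seventh (10 semitones) below A lands on the letter B, giving B.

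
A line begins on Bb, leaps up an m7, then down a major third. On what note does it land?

A minor seventh up from Bb is Ab (letter A, 10 semitones up).
A major third down from Ab is Fb (letter F, 4 semitones down).

Fb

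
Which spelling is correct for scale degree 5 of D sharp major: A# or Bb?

Each scale degree takes a distinct letter name. Degree 5 of a scale on D must use the letter A.
A# and Bb are enharmonically the same pitch, but only A# uses the letter A, so it is the correct spelling here.

A#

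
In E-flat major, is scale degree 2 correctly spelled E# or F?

F

Each scale degree takes a distinct letter name. Degree 2 of a scale on E must use the letter F.
F and E# are enharmonically the same pitch, but only F uses the letter F, so it is the correct spelling here.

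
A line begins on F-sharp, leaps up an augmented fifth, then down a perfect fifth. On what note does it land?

An augmented fifth up from F# is C## (letter C, 8 semitones up).
A perfect fifth down from C## is F## (letter F, 7 semitones down).

F##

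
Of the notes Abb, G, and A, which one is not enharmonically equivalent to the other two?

In 12-tone equal temperament, enharmonic equivalents share a pitch class. Abb is pitch class 7; G is pitch class 7; A is pitch class 9.
Abb and G share pitch class 7, while A is pitch class 9.

A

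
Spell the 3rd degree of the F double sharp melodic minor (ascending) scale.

Degree 3 takes the letter 2 steps above F, which is A.
In melodic minor (ascending), degree 3 sits 3 semitones above the tonic. F## + 3 semitones is pitch class 10, spelled on A as A#.

A#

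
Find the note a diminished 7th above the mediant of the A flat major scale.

The mediant of Ab major is C.
A diminished seventh (9 semitones) above C lands on the letter B, giving Bbb.

Bbb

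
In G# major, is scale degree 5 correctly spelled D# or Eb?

Each scale degree takes a distinct letter name. Degree 5 of a scale on G must use the letter D.
D# and Eb are enharmonically the same pitch, but only D# uses the letter D, so it is the correct spelling here.

D#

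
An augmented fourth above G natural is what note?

C#

G up a perfect fourth is C, so the target letter is C.
From G, an augmented fourth is 6 semitones up: C#.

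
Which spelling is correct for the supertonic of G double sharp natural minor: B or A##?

A##

Each scale degree takes a distinct letter name. Degree 2 of a scale on G must use the letter A.
A## and B are enharmonically the same pitch, but only A## uses the letter A, so it is the correct spelling here.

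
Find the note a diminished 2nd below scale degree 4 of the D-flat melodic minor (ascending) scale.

F#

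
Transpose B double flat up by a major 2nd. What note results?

A second above B lands on the letter C.
A major second spans 2 semitones, so Bbb moves to pitch class 11. On the letter C that is Cb.

Cb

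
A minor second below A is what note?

A second below A lands on the letter G.
A minor second spans 1 semitone, so A moves to pitch class 8. On the letter G that is G#.

G#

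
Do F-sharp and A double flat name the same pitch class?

Two spellings are enharmonically equivalent only if they share a pitch class.
Here F# → 6, Abb → 7; 6 ≠ 7, so they are not.

No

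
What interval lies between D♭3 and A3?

Counting letters D–E–F–G–A gives a fifth.
Db→A = 8 semitones, 1 wider than the perfect fifth (7), so augmented.

augmented fifth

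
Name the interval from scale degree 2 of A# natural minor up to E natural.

diminished fourth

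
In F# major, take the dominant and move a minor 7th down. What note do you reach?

D#

The dominant of F# major is C#.
A minor seventh (10 semitones) below C# lands on the letter D, giving D#.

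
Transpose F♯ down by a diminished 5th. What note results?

B#

A fifth below F lands on the letter B.
A diminished fifth spans 6 semitones, so F# moves to pitch class 0. On the letter B that is B#.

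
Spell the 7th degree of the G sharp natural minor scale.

F#

Degree 7 takes the letter 6 steps above G, which is F.
In natural minor, degree 7 sits 10 semitones above the tonic. G# + 10 semitones is pitch class 6, spelled on F as F#.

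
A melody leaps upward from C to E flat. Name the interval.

The letter names run C→E, a span of 2 letter steps, so the interval is some kind of third.
C to Eb is 3 semitones. A major third is 4, so 3 makes it minor.

minor third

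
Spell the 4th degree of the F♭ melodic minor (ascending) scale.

Bbb

The Fb melodic minor (ascending) scale runs Fb Gb Abb Bbb Cb Db Eb.
Degree 4 is Bbb.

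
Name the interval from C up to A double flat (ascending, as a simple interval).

diminished sixth

The letter names run C→A, a span of 5 letter steps, so the interval is some kind of sixth.
C to Abb is 7 semitones. A major sixth is 9, so 7 makes it diminished.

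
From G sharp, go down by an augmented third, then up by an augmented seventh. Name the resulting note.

D#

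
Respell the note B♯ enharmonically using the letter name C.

B# is pitch class 0. The letter C alone is pitch class 0.
Pitch class 0 on C needs no accidental: C.

C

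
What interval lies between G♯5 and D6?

Counting letters G–A–B–C–D gives a fifth.
G#→D = 6 semitones, 1 narrower than the perfect fifth (7), so diminished.

diminished fifth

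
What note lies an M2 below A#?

A down a major second is G, so the target letter is G.
From A#, a major second is 2 semitones down: G#.

G#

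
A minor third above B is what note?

D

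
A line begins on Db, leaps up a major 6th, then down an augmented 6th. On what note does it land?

Dbb

A major sixth up from Db is Bb (letter B, 9 semitones up).
An augmented sixth down from Bb is Dbb (letter D, 10 semitones down).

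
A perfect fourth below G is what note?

A fourth below G lands on the letter D.
A perfect fourth spans 5 semitones, so G moves to pitch class 2. On the letter D that is D.

D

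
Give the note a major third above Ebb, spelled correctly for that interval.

Gb

A third above E lands on the letter G.
A major third spans 4 semitones, so Ebb moves to pitch class 6. On the letter G that is Gb.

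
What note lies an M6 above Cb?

Ab

C up a major sixth is A, so the target letter is A.
From Cb, a major sixth is 9 semitones up: Ab.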